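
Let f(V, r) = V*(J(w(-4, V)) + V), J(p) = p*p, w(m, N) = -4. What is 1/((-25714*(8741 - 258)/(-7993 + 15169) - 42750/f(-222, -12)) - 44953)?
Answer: -45732/3445968005 ≈ -1.3271e-5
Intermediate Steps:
J(p) = p²
f(V, r) = V*(16 + V) (f(V, r) = V*((-4)² + V) = V*(16 + V))
1/((-25714*(8741 - 258)/(-7993 + 15169) - 42750/f(-222, -12)) - 44953) = 1/((-25714*(8741 - 258)/(-7993 + 15169) - 42750*(-1/(222*(16 - 222)))) - 44953) = 1/((-25714/(7176/8483) - 42750/((-222*(-206)))) - 44953) = 1/((-25714/(7176*(1/8483)) - 42750/45732) - 44953) = 1/((-25714/7176/8483 - 42750*1/45732) - 44953) = 1/((-25714*8483/7176 - 7125/7622) - 44953) = 1/((-364769/12 - 7125/7622) - 44953) = 1/(-1390177409/45732 - 44953) = 1/(-3445968005/45732) = -45732/3445968005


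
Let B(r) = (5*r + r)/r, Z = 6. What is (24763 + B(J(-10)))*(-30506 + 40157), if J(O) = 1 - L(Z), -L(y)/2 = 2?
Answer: 239045619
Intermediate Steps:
L(y) = -4 (L(y) = -2*2 = -4)
J(O) = 5 (J(O) = 1 - 1*(-4) = 1 + 4 = 5)
B(r) = 6 (B(r) = (6*r)/r = 6)
(24763 + B(J(-10)))*(-30506 + 40157) = (24763 + 6)*(-30506 + 40157) = 24769*9651 = 239045619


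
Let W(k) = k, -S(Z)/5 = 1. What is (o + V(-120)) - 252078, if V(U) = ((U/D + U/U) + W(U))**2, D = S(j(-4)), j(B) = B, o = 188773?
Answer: -54280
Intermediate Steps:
S(Z) = -5 (S(Z) = -5*1 = -5)
D = -5
V(U) = (1 + 4*U/5)**2 (V(U) = ((U/(-5) + U/U) + U)**2 = ((U*(-1/5) + 1) + U)**2 = ((-U/5 + 1) + U)**2 = ((1 - U/5) + U)**2 = (1 + 4*U/5)**2)
(o + V(-120)) - 252078 = (188773 + (5 + 4*(-120))**2/25) - 252078 = (188773 + (5 - 480)**2/25) - 252078 = (188773 + (1/25)*(-475)**2) - 252078 = (188773 + (1/25)*225625) - 252078 = (188773 + 9025) - 252078 = 197798 - 252078 = -54280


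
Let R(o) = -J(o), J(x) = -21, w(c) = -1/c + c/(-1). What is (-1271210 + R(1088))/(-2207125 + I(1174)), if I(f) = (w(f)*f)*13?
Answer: 1271189/20124726 ≈ 0.063166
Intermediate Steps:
w(c) = -c - 1/c (w(c) = -1/c + c*(-1) = -1/c - c = -c - 1/c)
R(o) = 21 (R(o) = -1*(-21) = 21)
I(f) = 13*f*(-f - 1/f) (I(f) = ((-f - 1/f)*f)*13 = (f*(-f - 1/f))*13 = 13*f*(-f - 1/f))
(-1271210 + R(1088))/(-2207125 + I(1174)) = (-1271210 + 21)/(-2207125 + (-13 - 13*1174²)) = -1271189/(-2207125 + (-13 - 13*1378276)) = -1271189/(-2207125 + (-13 - 17917588)) = -1271189/(-2207125 - 17917601) = -1271189/(-20124726) = -1271189*(-1/20124726) = 1271189/20124726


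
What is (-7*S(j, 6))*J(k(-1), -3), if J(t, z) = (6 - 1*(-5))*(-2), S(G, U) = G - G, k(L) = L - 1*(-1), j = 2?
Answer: 0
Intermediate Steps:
k(L) = 1 + L (k(L) = L + 1 = 1 + L)
S(G, U) = 0
J(t, z) = -22 (J(t, z) = (6 + 5)*(-2) = 11*(-2) = -22)
(-7*S(j, 6))*J(k(-1), -3) = -7*0*(-22) = 0*(-22) = 0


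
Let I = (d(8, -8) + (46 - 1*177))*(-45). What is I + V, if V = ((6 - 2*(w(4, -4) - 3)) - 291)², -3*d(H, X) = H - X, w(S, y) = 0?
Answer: 83976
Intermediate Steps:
d(H, X) = -H/3 + X/3 (d(H, X) = -(H - X)/3 = -H/3 + X/3)
I = 6135 (I = ((-⅓*8 + (⅓)*(-8)) + (46 - 1*177))*(-45) = ((-8/3 - 8/3) + (46 - 177))*(-45) = (-16/3 - 131)*(-45) = -409/3*(-45) = 6135)
V = 77841 (V = ((6 - 2*(0 - 3)) - 291)² = ((6 - 2*(-3)) - 291)² = ((6 - 1*(-6)) - 291)² = ((6 + 6) - 291)² = (12 - 291)² = (-279)² = 77841)
I + V = 6135 + 77841 = 83976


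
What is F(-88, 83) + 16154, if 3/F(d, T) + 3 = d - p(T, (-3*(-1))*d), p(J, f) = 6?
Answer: 1566935/97 ≈ 16154.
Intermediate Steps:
F(d, T) = 3/(-9 + d) (F(d, T) = 3/(-3 + (d - 1*6)) = 3/(-3 + (d - 6)) = 3/(-3 + (-6 + d)) = 3/(-9 + d))
F(-88, 83) + 16154 = 3/(-9 - 88) + 16154 = 3/(-97) + 16154 = 3*(-1/97) + 16154 = -3/97 + 16154 = 1566935/97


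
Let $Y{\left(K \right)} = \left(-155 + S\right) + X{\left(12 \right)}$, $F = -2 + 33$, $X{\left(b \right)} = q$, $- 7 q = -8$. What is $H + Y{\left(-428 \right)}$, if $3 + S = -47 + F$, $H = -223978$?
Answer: $- \frac{1569056}{7} \approx -2.2415 \cdot 10^{5}$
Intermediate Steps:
$q = \frac{8}{7}$ ($q = \left(- \frac{1}{7}\right) \left(-8\right) = \frac{8}{7} \approx 1.1429$)
$X{\left(b \right)} = \frac{8}{7}$
$F = 31$
$S = -19$ ($S = -3 + \left(-47 + 31\right) = -3 - 16 = -19$)
$Y{\left(K \right)} = - \frac{1210}{7}$ ($Y{\left(K \right)} = \left(-155 - 19\right) + \frac{8}{7} = -174 + \frac{8}{7} = - \frac{1210}{7}$)
$H + Y{\left(-428 \right)} = -223978 - \frac{1210}{7} = - \frac{1569056}{7}$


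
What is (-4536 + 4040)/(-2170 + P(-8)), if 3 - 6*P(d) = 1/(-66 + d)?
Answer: 220224/963257 ≈ 0.22862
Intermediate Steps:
P(d) = ½ - 1/(6*(-66 + d))
(-4536 + 4040)/(-2170 + P(-8)) = (-4536 + 4040)/(-2170 + (-199 + 3*(-8))/(6*(-66 - 8))) = -496/(-2170 + (⅙)*(-199 - 24)/(-74)) = -496/(-2170 + (⅙)*(-1/74)*(-223)) = -496/(-2170 + 223/444) = -496/(-963257/444) = -496*(-444/963257) = 220224/963257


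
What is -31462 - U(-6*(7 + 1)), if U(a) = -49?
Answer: -31413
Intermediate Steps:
-31462 - U(-6*(7 + 1)) = -31462 - 1*(-49) = -31462 + 49 = -31413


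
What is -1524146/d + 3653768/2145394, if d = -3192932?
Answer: 3734031612825/1712524288802 ≈ 2.1804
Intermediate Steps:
-1524146/d + 3653768/2145394 = -1524146/(-3192932) + 3653768/2145394 = -1524146*(-1/3192932) + 3653768*(1/2145394) = 762073/1596466 + 1826884/1072697 = 3734031612825/1712524288802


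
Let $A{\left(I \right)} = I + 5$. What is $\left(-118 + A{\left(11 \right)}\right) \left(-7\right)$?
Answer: $714$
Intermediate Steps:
$A{\left(I \right)} = 5 + I$
$\left(-118 + A{\left(11 \right)}\right) \left(-7\right) = \left(-118 + \left(5 + 11\right)\right) \left(-7\right) = \left(-118 + 16\right) \left(-7\right) = \left(-102\right) \left(-7\right) = 714$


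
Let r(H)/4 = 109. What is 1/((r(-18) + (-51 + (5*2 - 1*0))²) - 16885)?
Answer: -1/14768 ≈ -6.7714e-5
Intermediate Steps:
r(H) = 436 (r(H) = 4*109 = 436)
1/((r(-18) + (-51 + (5*2 - 1*0))²) - 16885) = 1/((436 + (-51 + (5*2 - 1*0))²) - 16885) = 1/((436 + (-51 + (10 + 0))²) - 16885) = 1/((436 + (-51 + 10)²) - 16885) = 1/((436 + (-41)²) - 16885) = 1/((436 + 1681) - 16885) = 1/(2117 - 16885) = 1/(-14768) = -1/14768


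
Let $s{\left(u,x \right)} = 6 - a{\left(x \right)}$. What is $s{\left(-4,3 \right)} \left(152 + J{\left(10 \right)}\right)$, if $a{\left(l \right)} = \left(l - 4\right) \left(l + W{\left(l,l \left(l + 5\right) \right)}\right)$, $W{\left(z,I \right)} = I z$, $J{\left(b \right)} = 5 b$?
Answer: $16362$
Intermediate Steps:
$a{\left(l \right)} = \left(-4 + l\right) \left(l + l^{2} \left(5 + l\right)\right)$ ($a{\left(l \right)} = \left(l - 4\right) \left(l + l \left(l + 5\right) l\right) = \left(-4 + l\right) \left(l + l \left(5 + l\right) l\right) = \left(-4 + l\right) \left(l + l^{2} \left(5 + l\right)\right)$)
$s{\left(u,x \right)} = 6 - x \left(-4 + x^{2} + x^{3} - 19 x\right)$
$s{\left(-4,3 \right)} \left(152 + J{\left(10 \right)}\right) = \left(6 - 3^{3} - 3^{4} + 4 \cdot 3 + 19 \cdot 3^{2}\right) \left(152 + 5 \cdot 10\right) = \left(6 - 27 - 81 + 12 + 19 \cdot 9\right) \left(152 + 50\right) = \left(6 - 27 - 81 + 12 + 171\right) 202 = 81 \cdot 202 = 16362$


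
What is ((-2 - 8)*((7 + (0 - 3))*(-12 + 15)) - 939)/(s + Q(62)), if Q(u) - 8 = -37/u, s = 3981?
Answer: -21886/82427 ≈ -0.26552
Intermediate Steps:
Q(u) = 8 - 37/u
((-2 - 8)*((7 + (0 - 3))*(-12 + 15)) - 939)/(s + Q(62)) = ((-2 - 8)*((7 + (0 - 3))*(-12 + 15)) - 939)/(3981 + (8 - 37/62)) = (-10*(7 - 3)*3 - 939)/(3981 + (8 - 37*1/62)) = (-40*3 - 939)/(3981 + (8 - 37/62)) = (-10*12 - 939)/(3981 + 459/62) = (-120 - 939)/(247281/62) = -1059*62/247281 = -21886/82427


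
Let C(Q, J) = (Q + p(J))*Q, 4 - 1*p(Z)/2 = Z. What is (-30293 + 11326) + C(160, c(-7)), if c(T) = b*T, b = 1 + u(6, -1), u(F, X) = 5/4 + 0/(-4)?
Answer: 12953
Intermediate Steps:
u(F, X) = 5/4 (u(F, X) = 5*(¼) + 0*(-¼) = 5/4 + 0 = 5/4)
p(Z) = 8 - 2*Z
b = 9/4 (b = 1 + 5/4 = 9/4 ≈ 2.2500)
c(T) = 9*T/4
C(Q, J) = Q*(8 + Q - 2*J) (C(Q, J) = (Q + (8 - 2*J))*Q = (8 + Q - 2*J)*Q = Q*(8 + Q - 2*J))
(-30293 + 11326) + C(160, c(-7)) = (-30293 + 11326) + 160*(8 + 160 - 9*(-7)/2) = -18967 + 160*(8 + 160 - 2*(-63/4)) = -18967 + 160*(8 + 160 + 63/2) = -18967 + 160*(399/2) = -18967 + 31920 = 12953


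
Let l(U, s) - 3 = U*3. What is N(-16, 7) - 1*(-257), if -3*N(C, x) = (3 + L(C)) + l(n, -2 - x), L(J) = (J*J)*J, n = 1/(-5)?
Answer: 24308/15 ≈ 1620.5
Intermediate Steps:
n = -⅕ ≈ -0.20000
l(U, s) = 3 + 3*U (l(U, s) = 3 + U*3 = 3 + 3*U)
L(J) = J³ (L(J) = J²*J = J³)
N(C, x) = -9/5 - C³/3 (N(C, x) = -((3 + C³) + (3 + 3*(-⅕)))/3 = -((3 + C³) + (3 - ⅗))/3 = -((3 + C³) + 12/5)/3 = -(27/5 + C³)/3 = -9/5 - C³/3)
N(-16, 7) - 1*(-257) = (-9/5 - ⅓*(-16)³) - 1*(-257) = (-9/5 - ⅓*(-4096)) + 257 = (-9/5 + 4096/3) + 257 = 20453/15 + 257 = 24308/15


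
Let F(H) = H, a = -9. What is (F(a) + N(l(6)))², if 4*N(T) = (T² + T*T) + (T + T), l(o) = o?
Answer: 144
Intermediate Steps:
N(T) = T/2 + T²/2 (N(T) = ((T² + T*T) + (T + T))/4 = ((T² + T²) + 2*T)/4 = (2*T² + 2*T)/4 = (2*T + 2*T²)/4 = T/2 + T²/2)
(F(a) + N(l(6)))² = (-9 + (½)*6*(1 + 6))² = (-9 + (½)*6*7)² = (-9 + 21)² = 12² = 144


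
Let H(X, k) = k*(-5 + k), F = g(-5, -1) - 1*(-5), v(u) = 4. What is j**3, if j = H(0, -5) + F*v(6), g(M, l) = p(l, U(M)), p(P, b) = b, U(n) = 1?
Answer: 405224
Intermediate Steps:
g(M, l) = 1
F = 6 (F = 1 - 1*(-5) = 1 + 5 = 6)
j = 74 (j = -5*(-5 - 5) + 6*4 = -5*(-10) + 24 = 50 + 24 = 74)
j**3 = 74**3 = 405224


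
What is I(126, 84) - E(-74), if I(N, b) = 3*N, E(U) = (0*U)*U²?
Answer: 378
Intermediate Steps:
E(U) = 0 (E(U) = 0*U² = 0)
I(126, 84) - E(-74) = 3*126 - 1*0 = 378 + 0 = 378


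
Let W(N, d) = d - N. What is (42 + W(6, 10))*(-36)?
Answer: -1656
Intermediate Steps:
(42 + W(6, 10))*(-36) = (42 + (10 - 1*6))*(-36) = (42 + (10 - 6))*(-36) = (42 + 4)*(-36) = 46*(-36) = -1656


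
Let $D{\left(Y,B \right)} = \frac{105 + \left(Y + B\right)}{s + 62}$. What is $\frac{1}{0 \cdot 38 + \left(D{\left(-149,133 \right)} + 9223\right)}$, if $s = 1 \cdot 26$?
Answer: $\frac{88}{811713} \approx 0.00010841$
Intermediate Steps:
$s = 26$
$D{\left(Y,B \right)} = \frac{105}{88} + \frac{B}{88} + \frac{Y}{88}$ ($D{\left(Y,B \right)} = \frac{105 + \left(Y + B\right)}{26 + 62} = \frac{105 + \left(B + Y\right)}{88} = \left(105 + B + Y\right) \frac{1}{88} = \frac{105}{88} + \frac{B}{88} + \frac{Y}{88}$)
$\frac{1}{0 \cdot 38 + \left(D{\left(-149,133 \right)} + 9223\right)} = \frac{1}{0 \cdot 38 + \left(\left(\frac{105}{88} + \frac{1}{88} \cdot 133 + \frac{1}{88} \left(-149\right)\right) + 9223\right)} = \frac{1}{0 + \left(\left(\frac{105}{88} + \frac{133}{88} - \frac{149}{88}\right) + 9223\right)} = \frac{1}{0 + \left(\frac{89}{88} + 9223\right)} = \frac{1}{0 + \frac{811713}{88}} = \frac{1}{\frac{811713}{88}} = \frac{88}{811713}$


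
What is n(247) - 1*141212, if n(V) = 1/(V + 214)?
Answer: -65098731/461 ≈ -1.4121e+5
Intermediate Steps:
n(V) = 1/(214 + V)
n(247) - 1*141212 = 1/(214 + 247) - 1*141212 = 1/461 - 141212 = -65098731/461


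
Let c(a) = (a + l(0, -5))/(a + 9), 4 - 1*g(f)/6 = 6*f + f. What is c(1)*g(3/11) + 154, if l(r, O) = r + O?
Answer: 8194/55 ≈ 148.98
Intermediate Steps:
l(r, O) = O + r
g(f) = 24 - 42*f (g(f) = 24 - 6*(6*f + f) = 24 - 42*f)
c(a) = (-5 + a)/(9 + a) (c(a) = (a + (-5 + 0))/(a + 9) = (a - 5)/(9 + a) = (-5 + a)/(9 + a))
c(1)*g(3/11) + 154 = ((-5 + 1)/(9 + 1))*(24 - 126/11) + 154 = (-4/10)*(24 - 126/11) + 154 = ((⅒)*(-4))*(24 - 42*3/11) + 154 = -2*(24 - 126/11)/5 + 154 = -⅖*138/11 + 154 = -276/55 + 154 = 8194/55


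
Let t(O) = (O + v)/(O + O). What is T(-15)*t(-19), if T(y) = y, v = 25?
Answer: 45/19 ≈ 2.3684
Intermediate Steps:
t(O) = (25 + O)/(2*O) (t(O) = (O + 25)/(O + O) = (25 + O)/((2*O)) = (25 + O)*(1/(2*O)) = (25 + O)/(2*O))
T(-15)*t(-19) = -15*(25 - 19)/(2*(-19)) = -15*(-1)*6/(2*19) = -15*(-3/19) = 45/19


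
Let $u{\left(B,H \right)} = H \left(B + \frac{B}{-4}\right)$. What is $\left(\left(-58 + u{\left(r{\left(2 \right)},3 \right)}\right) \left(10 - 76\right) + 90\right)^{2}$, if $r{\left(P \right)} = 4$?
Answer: $11048976$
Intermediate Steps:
$u{\left(B,H \right)} = \frac{3 B H}{4}$ ($u{\left(B,H \right)} = H \left(B + B \left(- \frac{1}{4}\right)\right) = H \left(B - \frac{B}{4}\right) = H \frac{3 B}{4} = \frac{3 B H}{4}$)
$\left(\left(-58 + u{\left(r{\left(2 \right)},3 \right)}\right) \left(10 - 76\right) + 90\right)^{2} = \left(\left(-58 + \frac{3}{4} \cdot 4 \cdot 3\right) \left(10 - 76\right) + 90\right)^{2} = \left(\left(-58 + 9\right) \left(-66\right) + 90\right)^{2} = \left(\left(-49\right) \left(-66\right) + 90\right)^{2} = \left(3234 + 90\right)^{2} = 3324^{2} = 11048976$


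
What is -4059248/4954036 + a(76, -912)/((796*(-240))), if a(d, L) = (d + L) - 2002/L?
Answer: -17586735284689/21578354053632 ≈ -0.81502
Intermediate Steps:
a(d, L) = L + d - 2002/L (a(d, L) = (L + d) - 2002/L = L + d - 2002/L)
-4059248/4954036 + a(76, -912)/((796*(-240))) = -4059248/4954036 + (-912 + 76 - 2002/(-912))/((796*(-240))) = -4059248*1/4954036 + (-912 + 76 - 2002*(-1/912))/(-191040) = -1014812/1238509 + (-912 + 76 + 1001/456)*(-1/191040) = -1014812/1238509 - 380215/456*(-1/191040) = -1014812/1238509 + 76043/17422848 = -17586735284689/21578354053632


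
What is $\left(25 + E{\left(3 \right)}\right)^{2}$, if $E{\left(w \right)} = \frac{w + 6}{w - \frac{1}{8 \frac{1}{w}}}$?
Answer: $\frac{39601}{49} \approx 808.18$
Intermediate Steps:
$E{\left(w \right)} = \frac{8 \left(6 + w\right)}{7 w}$ ($E{\left(w \right)} = \frac{6 + w}{w - \frac{w}{8}} = \frac{6 + w}{\frac{7}{8} w} = \left(6 + w\right) \frac{8}{7 w} = \frac{8 \left(6 + w\right)}{7 w}$)
$\left(25 + E{\left(3 \right)}\right)^{2} = \left(25 + \frac{8 \left(6 + 3\right)}{7 \cdot 3}\right)^{2} = \left(25 + \frac{8}{7} \cdot \frac{1}{3} \cdot 9\right)^{2} = \left(25 + \frac{24}{7}\right)^{2} = \left(\frac{199}{7}\right)^{2} = \frac{39601}{49}$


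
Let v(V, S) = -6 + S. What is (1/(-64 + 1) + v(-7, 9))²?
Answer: 35344/3969 ≈ 8.9050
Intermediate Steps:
(1/(-64 + 1) + v(-7, 9))² = (1/(-64 + 1) + (-6 + 9))² = (1/(-63) + 3)² = (-1/63 + 3)² = (188/63)² = 35344/3969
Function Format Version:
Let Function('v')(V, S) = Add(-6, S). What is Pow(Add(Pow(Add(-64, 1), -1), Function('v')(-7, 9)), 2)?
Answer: Rational(35344, 3969) ≈ 8.9050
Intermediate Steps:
Pow(Add(Pow(Add(-64, 1), -1), Function('v')(-7, 9)), 2) = Pow(Add(Pow(Add(-64, 1), -1), Add(-6, 9)), 2) = Pow(Add(Pow(-63, -1), 3), 2) = Pow(Add(Rational(-1, 63), 3), 2) = Pow(Rational(188, 63), 2) = Rational(35344, 3969)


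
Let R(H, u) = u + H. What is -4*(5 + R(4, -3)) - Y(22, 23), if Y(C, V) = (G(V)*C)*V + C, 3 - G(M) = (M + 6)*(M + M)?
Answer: 673440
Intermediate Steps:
G(M) = 3 - 2*M*(6 + M) (G(M) = 3 - (M + 6)*(M + M) = 3 - (6 + M)*2*M = 3 - 2*M*(6 + M))
R(H, u) = H + u
Y(C, V) = C + C*V*(3 - 12*V - 2*V²) (Y(C, V) = ((3 - 12*V - 2*V²)*C)*V + C = (C*(3 - 12*V - 2*V²))*V + C = C*V*(3 - 12*V - 2*V²) + C = C + C*V*(3 - 12*V - 2*V²))
-4*(5 + R(4, -3)) - Y(22, 23) = -4*(5 + (4 - 3)) - (-1)*22*(-1 + 23*(-3 + 2*23² + 12*23)) = -4*(5 + 1) - (-1)*22*(-1 + 23*(-3 + 2*529 + 276)) = -4*6 - (-1)*22*(-1 + 23*(-3 + 1058 + 276)) = -24 - (-1)*22*(-1 + 23*1331) = -24 - (-1)*22*(-1 + 30613) = -24 - (-1)*22*30612 = -24 - 1*(-673464) = -24 + 673464 = 673440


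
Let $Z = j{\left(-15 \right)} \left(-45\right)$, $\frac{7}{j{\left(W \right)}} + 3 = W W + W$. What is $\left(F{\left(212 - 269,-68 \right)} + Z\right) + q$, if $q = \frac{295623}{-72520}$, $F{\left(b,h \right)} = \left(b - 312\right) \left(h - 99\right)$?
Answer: $\frac{102775361551}{1667960} \approx 61617.0$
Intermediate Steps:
$F{\left(b,h \right)} = \left(-312 + b\right) \left(-99 + h\right)$
$j{\left(W \right)} = \frac{7}{-3 + W + W^{2}}$ ($j{\left(W \right)} = \frac{7}{-3 + \left(W W + W\right)} = \frac{7}{-3 + \left(W^{2} + W\right)} = \frac{7}{-3 + \left(W + W^{2}\right)} = \frac{7}{-3 + W + W^{2}}$)
$Z = - \frac{35}{23}$ ($Z = \frac{7}{-3 - 15 + \left(-15\right)^{2}} \left(-45\right) = \frac{7}{-3 - 15 + 225} \left(-45\right) = \frac{7}{207} \left(-45\right) = - \frac{35}{23} \approx -1.5217$)
$q = - \frac{295623}{72520}$ ($q = 295623 \left(- \frac{1}{72520}\right) = - \frac{295623}{72520} \approx -4.0764$)
$\left(F{\left(212 - 269,-68 \right)} + Z\right) + q = \left(\left(30888 - -21216 - 99 \left(212 - 269\right) + \left(212 - 269\right) \left(-68\right)\right) - \frac{35}{23}\right) - \frac{295623}{72520} = \left(\left(30888 + 21216 - 99 \left(212 - 269\right) + \left(212 - 269\right) \left(-68\right)\right) - \frac{35}{23}\right) - \frac{295623}{72520} = \left(\left(30888 + 21216 - -5643 - -3876\right) - \frac{35}{23}\right) - \frac{295623}{72520} = \left(\left(30888 + 21216 + 5643 + 3876\right) - \frac{35}{23}\right) - \frac{295623}{72520} = \left(61623 - \frac{35}{23}\right) - \frac{295623}{72520} = \frac{1417294}{23} - \frac{295623}{72520} = \frac{102775361551}{1667960}$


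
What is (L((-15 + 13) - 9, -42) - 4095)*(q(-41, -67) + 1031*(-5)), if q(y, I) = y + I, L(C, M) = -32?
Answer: 21720401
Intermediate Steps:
q(y, I) = I + y
(L((-15 + 13) - 9, -42) - 4095)*(q(-41, -67) + 1031*(-5)) = (-32 - 4095)*((-67 - 41) + 1031*(-5)) = -4127*(-108 - 5155) = -4127*(-5263) = 21720401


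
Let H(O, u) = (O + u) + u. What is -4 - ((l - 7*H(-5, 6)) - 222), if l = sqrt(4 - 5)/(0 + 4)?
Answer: 267 - I/4 ≈ 267.0 - 0.25*I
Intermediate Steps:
H(O, u) = O + 2*u
l = I/4 (l = sqrt(-1)/4 = I/4 ≈ 0.25*I)
-4 - ((l - 7*H(-5, 6)) - 222) = -4 - ((I/4 - 7*(-5 + 2*6)) - 222) = -4 - ((I/4 - 7*(-5 + 12)) - 222) = -4 - ((I/4 - 7*7) - 222) = -4 - ((I/4 - 49) - 222) = -4 - ((-49 + I/4) - 222) = -4 - (-271 + I/4) = -4 + (271 - I/4) = 267 - I/4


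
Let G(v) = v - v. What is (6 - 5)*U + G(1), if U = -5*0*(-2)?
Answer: 0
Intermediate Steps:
G(v) = 0
U = 0 (U = 0*(-2) = 0)
(6 - 5)*U + G(1) = (6 - 5)*0 + 0 = 1*0 + 0 = 0 + 0 = 0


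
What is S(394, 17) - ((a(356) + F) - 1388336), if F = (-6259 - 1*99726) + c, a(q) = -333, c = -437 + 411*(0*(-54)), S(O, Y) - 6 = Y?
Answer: 1495114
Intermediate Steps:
S(O, Y) = 6 + Y
c = -437 (c = -437 + 411*0 = -437 + 0 = -437)
F = -106422 (F = (-6259 - 1*99726) - 437 = (-6259 - 99726) - 437 = -105985 - 437 = -106422)
S(394, 17) - ((a(356) + F) - 1388336) = (6 + 17) - ((-333 - 106422) - 1388336) = 23 - (-106755 - 1388336) = 23 - 1*(-1495091) = 23 + 1495091 = 1495114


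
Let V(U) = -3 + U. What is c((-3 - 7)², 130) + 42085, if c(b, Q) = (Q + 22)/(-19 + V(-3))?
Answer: 1051973/25 ≈ 42079.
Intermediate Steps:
c(b, Q) = -22/25 - Q/25 (c(b, Q) = (Q + 22)/(-19 + (-3 - 3)) = (22 + Q)/(-19 - 6) = (22 + Q)/(-25) = (22 + Q)*(-1/25) = -22/25 - Q/25)
c((-3 - 7)², 130) + 42085 = (-22/25 - 1/25*130) + 42085 = (-22/25 - 26/5) + 42085 = -152/25 + 42085 = 1051973/25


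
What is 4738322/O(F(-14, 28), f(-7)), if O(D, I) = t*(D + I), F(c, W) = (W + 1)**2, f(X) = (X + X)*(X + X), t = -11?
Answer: -4738322/11407 ≈ -415.39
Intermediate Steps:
f(X) = 4*X**2 (f(X) = (2*X)*(2*X) = 4*X**2)
F(c, W) = (1 + W)**2
O(D, I) = -11*D - 11*I (O(D, I) = -11*(D + I) = -11*D - 11*I)
4738322/O(F(-14, 28), f(-7)) = 4738322/(-11*(1 + 28)**2 - 44*(-7)**2) = 4738322/(-11*29**2 - 44*49) = 4738322/(-11*841 - 11*196) = 4738322/(-9251 - 2156) = 4738322/(-11407) = 4738322*(-1/11407) = -4738322/11407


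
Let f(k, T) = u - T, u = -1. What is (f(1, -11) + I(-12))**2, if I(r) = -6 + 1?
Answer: 25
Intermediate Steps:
f(k, T) = -1 - T
I(r) = -5
(f(1, -11) + I(-12))**2 = ((-1 - 1*(-11)) - 5)**2 = ((-1 + 11) - 5)**2 = (10 - 5)**2 = 5**2 = 25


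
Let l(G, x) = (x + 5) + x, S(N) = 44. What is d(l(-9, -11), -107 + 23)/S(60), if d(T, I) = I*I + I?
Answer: 1743/11 ≈ 158.45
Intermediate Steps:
l(G, x) = 5 + 2*x (l(G, x) = (5 + x) + x = 5 + 2*x)
d(T, I) = I + I² (d(T, I) = I² + I = I + I²)
d(l(-9, -11), -107 + 23)/S(60) = ((-107 + 23)*(1 + (-107 + 23)))/44 = -84*(1 - 84)*(1/44) = -84*(-83)*(1/44) = 6972*(1/44) = 1743/11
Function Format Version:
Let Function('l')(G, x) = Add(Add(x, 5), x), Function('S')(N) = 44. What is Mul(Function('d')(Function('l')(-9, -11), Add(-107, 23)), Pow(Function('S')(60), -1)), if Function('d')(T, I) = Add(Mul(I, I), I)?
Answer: Rational(1743, 11) ≈ 158.45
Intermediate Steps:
Function('l')(G, x) = Add(5, Mul(2, x)) (Function('l')(G, x) = Add(Add(5, x), x) = Add(5, Mul(2, x)))
Function('d')(T, I) = Add(I, Pow(I, 2)) (Function('d')(T, I) = Add(Pow(I, 2), I) = Add(I, Pow(I, 2)))
Mul(Function('d')(Function('l')(-9, -11), Add(-107, 23)), Pow(Function('S')(60), -1)) = Mul(Mul(Add(-107, 23), Add(1, Add(-107, 23))), Pow(44, -1)) = Mul(Mul(-84, Add(1, -84)), Rational(1, 44)) = Mul(Mul(-84, -83), Rational(1, 44)) = Mul(6972, Rational(1, 44)) = Rational(1743, 11)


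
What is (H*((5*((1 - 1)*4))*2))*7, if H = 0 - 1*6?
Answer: 0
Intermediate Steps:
H = -6 (H = 0 - 6 = -6)
(H*((5*((1 - 1)*4))*2))*7 = -6*5*((1 - 1)*4)*2*7 = -6*5*(0*4)*2*7 = -6*5*0*2*7 = -0*2*7 = -6*0*7 = 0*7 = 0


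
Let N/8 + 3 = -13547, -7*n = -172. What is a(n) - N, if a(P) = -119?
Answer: 108281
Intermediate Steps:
n = 172/7 (n = -1/7*(-172) = 172/7 ≈ 24.571)
N = -108400 (N = -24 + 8*(-13547) = -24 - 108376 = -108400)
a(n) - N = -119 - 1*(-108400) = -119 + 108400 = 108281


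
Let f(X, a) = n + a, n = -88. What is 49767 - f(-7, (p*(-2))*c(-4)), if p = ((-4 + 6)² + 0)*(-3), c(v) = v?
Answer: 49951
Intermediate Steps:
p = -12 (p = (2² + 0)*(-3) = (4 + 0)*(-3) = 4*(-3) = -12)
f(X, a) = -88 + a
49767 - f(-7, (p*(-2))*c(-4)) = 49767 - (-88 - 12*(-2)*(-4)) = 49767 - (-88 + 24*(-4)) = 49767 - (-88 - 96) = 49767 - 1*(-184) = 49767 + 184 = 49951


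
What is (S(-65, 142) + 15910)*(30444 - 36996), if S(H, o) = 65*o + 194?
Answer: -165988368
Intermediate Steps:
S(H, o) = 194 + 65*o
(S(-65, 142) + 15910)*(30444 - 36996) = ((194 + 65*142) + 15910)*(30444 - 36996) = ((194 + 9230) + 15910)*(-6552) = (9424 + 15910)*(-6552) = 25334*(-6552) = -165988368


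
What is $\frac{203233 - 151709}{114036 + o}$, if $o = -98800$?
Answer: $\frac{12881}{3809} \approx 3.3817$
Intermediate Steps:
$\frac{203233 - 151709}{114036 + o} = \frac{203233 - 151709}{114036 - 98800} = \frac{51524}{15236} = 51524 \cdot \frac{1}{15236} = \frac{12881}{3809}$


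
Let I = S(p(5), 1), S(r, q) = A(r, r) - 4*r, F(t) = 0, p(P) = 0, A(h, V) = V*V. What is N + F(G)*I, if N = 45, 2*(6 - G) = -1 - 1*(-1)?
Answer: 45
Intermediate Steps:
A(h, V) = V²
G = 6 (G = 6 - (-1 - 1*(-1))/2 = 6 - (-1 + 1)/2 = 6 - ½*0 = 6 + 0 = 6)
S(r, q) = r² - 4*r
I = 0 (I = 0*(-4 + 0) = 0*(-4) = 0)
N + F(G)*I = 45 + 0*0 = 45 + 0 = 45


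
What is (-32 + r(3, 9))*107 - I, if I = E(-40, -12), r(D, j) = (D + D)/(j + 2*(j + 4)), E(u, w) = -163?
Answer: -113493/35 ≈ -3242.7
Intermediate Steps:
r(D, j) = 2*D/(8 + 3*j) (r(D, j) = (2*D)/(j + 2*(4 + j)) = (2*D)/(j + (8 + 2*j)) = (2*D)/(8 + 3*j) = 2*D/(8 + 3*j))
I = -163
(-32 + r(3, 9))*107 - I = (-32 + 2*3/(8 + 3*9))*107 - 1*(-163) = (-32 + 2*3/(8 + 27))*107 + 163 = (-32 + 2*3/35)*107 + 163 = (-32 + 2*3*(1/35))*107 + 163 = (-32 + 6/35)*107 + 163 = -1114/35*107 + 163 = -119198/35 + 163 = -113493/35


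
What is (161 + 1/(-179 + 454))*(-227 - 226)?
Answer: -20057028/275 ≈ -72935.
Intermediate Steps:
(161 + 1/(-179 + 454))*(-227 - 226) = (161 + 1/275)*(-453) = (44276/275)*(-453) = -20057028/275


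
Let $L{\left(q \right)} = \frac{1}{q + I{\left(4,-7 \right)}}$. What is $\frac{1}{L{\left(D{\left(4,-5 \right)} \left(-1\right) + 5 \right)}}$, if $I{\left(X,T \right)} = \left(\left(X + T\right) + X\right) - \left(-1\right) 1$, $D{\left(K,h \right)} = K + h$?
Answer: $8$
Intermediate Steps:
$I{\left(X,T \right)} = 1 + T + 2 X$ ($I{\left(X,T \right)} = \left(\left(T + X\right) + X\right) - -1 = \left(T + 2 X\right) + 1 = 1 + T + 2 X$)
$L{\left(q \right)} = \frac{1}{2 + q}$ ($L{\left(q \right)} = \frac{1}{q + \left(1 - 7 + 2 \cdot 4\right)} = \frac{1}{q + \left(1 - 7 + 8\right)} = \frac{1}{q + 2} = \frac{1}{2 + q}$)
$\frac{1}{L{\left(D{\left(4,-5 \right)} \left(-1\right) + 5 \right)}} = \frac{1}{\frac{1}{2 + \left(\left(4 - 5\right) \left(-1\right) + 5\right)}} = \frac{1}{\frac{1}{2 + \left(\left(-1\right) \left(-1\right) + 5\right)}} = \frac{1}{\frac{1}{2 + \left(1 + 5\right)}} = \frac{1}{\frac{1}{2 + 6}} = \frac{1}{\frac{1}{8}} = 8$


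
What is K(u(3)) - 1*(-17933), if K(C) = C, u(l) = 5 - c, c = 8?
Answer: 17930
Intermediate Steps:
u(l) = -3 (u(l) = 5 - 1*8 = 5 - 8 = -3)
K(u(3)) - 1*(-17933) = -3 - 1*(-17933) = -3 + 17933 = 17930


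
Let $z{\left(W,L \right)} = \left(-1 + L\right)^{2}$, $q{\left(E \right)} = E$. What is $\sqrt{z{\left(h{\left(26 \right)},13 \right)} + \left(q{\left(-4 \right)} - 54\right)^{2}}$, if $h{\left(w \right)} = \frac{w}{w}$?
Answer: $2 \sqrt{877} \approx 59.228$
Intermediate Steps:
$h{\left(w \right)} = 1$
$\sqrt{z{\left(h{\left(26 \right)},13 \right)} + \left(q{\left(-4 \right)} - 54\right)^{2}} = \sqrt{\left(-1 + 13\right)^{2} + \left(-4 - 54\right)^{2}} = \sqrt{12^{2} + \left(-58\right)^{2}} = \sqrt{144 + 3364} = \sqrt{3508} = 2 \sqrt{877}$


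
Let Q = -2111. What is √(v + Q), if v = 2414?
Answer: √303 ≈ 17.407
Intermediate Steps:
√(v + Q) = √(2414 - 2111) = √303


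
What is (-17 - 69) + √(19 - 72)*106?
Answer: -86 + 106*I*√53 ≈ -86.0 + 771.69*I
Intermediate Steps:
(-17 - 69) + √(19 - 72)*106 = -86 + √(-53)*106 = -86 + (I*√53)*106 = -86 + 106*I*√53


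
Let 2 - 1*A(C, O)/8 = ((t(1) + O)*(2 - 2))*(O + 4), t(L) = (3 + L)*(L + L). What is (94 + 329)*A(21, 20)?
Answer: 6768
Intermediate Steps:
t(L) = 2*L*(3 + L) (t(L) = (3 + L)*(2*L) = 2*L*(3 + L))
A(C, O) = 16 (A(C, O) = 16 - 8*(2*1*(3 + 1) + O)*(2 - 2)*(O + 4) = 16 - 8*(2*1*4 + O)*0*(4 + O) = 16 - 8*(8 + O)*0*(4 + O) = 16 - 0*(4 + O) = 16 - 8*0 = 16 + 0 = 16)
(94 + 329)*A(21, 20) = (94 + 329)*16 = 423*16 = 6768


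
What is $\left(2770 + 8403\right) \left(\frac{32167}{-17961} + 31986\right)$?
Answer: $\frac{6418535198567}{17961} \approx 3.5736 \cdot 10^{8}$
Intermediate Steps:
$\left(2770 + 8403\right) \left(\frac{32167}{-17961} + 31986\right) = 11173 \left(32167 \left(- \frac{1}{17961}\right) + 31986\right) = 11173 \left(- \frac{32167}{17961} + 31986\right) = 11173 \cdot \frac{574468379}{17961} = \frac{6418535198567}{17961}$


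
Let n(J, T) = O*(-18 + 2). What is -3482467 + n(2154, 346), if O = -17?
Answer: -3482195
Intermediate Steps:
n(J, T) = 272 (n(J, T) = -17*(-18 + 2) = -17*(-16) = 272)
-3482467 + n(2154, 346) = -3482467 + 272 = -3482195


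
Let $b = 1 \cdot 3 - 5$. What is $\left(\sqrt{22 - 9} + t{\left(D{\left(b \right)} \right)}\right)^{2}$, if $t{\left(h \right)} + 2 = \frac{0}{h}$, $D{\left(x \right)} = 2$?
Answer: $\left(2 - \sqrt{13}\right)^{2} \approx 2.5778$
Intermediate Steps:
$b = -2$ ($b = 3 - 5 = -2$)
$t{\left(h \right)} = -2$ ($t{\left(h \right)} = -2 + \frac{0}{h} = -2 + 0 = -2$)
$\left(\sqrt{22 - 9} + t{\left(D{\left(b \right)} \right)}\right)^{2} = \left(\sqrt{22 - 9} - 2\right)^{2} = \left(\sqrt{13} - 2\right)^{2} = \left(-2 + \sqrt{13}\right)^{2}$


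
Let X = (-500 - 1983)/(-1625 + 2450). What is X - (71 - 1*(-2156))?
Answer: -1839758/825 ≈ -2230.0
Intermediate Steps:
X = -2483/825 ≈ -3.0097
X - (71 - 1*(-2156)) = -2483/825 - (71 - 1*(-2156)) = -2483/825 - (71 + 2156) = -2483/825 - 1*2227 = -2483/825 - 2227 = -1839758/825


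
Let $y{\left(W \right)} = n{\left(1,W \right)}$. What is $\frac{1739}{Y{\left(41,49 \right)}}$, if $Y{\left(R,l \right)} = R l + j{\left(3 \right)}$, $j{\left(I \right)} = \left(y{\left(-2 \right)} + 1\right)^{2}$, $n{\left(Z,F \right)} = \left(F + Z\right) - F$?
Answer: $\frac{1739}{2013} \approx 0.86388$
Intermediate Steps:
$n{\left(Z,F \right)} = Z$
$y{\left(W \right)} = 1$
$j{\left(I \right)} = 4$ ($j{\left(I \right)} = \left(1 + 1\right)^{2} = 2^{2} = 4$)
$Y{\left(R,l \right)} = 4 + R l$ ($Y{\left(R,l \right)} = R l + 4 = 4 + R l$)
$\frac{1739}{Y{\left(41,49 \right)}} = \frac{1739}{4 + 41 \cdot 49} = \frac{1739}{4 + 2009} = \frac{1739}{2013}$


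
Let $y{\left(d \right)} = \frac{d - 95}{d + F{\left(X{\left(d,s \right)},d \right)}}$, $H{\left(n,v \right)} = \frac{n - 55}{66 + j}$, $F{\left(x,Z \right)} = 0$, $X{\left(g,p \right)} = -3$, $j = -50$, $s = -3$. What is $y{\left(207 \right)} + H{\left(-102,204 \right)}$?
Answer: $- \frac{30707}{3312} \approx -9.2714$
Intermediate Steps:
$H{\left(n,v \right)} = - \frac{55}{16} + \frac{n}{16}$ ($H{\left(n,v \right)} = \frac{n - 55}{66 - 50} = \frac{-55 + n}{16} = \left(-55 + n\right) \frac{1}{16} = - \frac{55}{16} + \frac{n}{16}$)
$y{\left(d \right)} = \frac{-95 + d}{d}$ ($y{\left(d \right)} = \frac{d - 95}{d + 0} = \frac{-95 + d}{d}$)
$y{\left(207 \right)} + H{\left(-102,204 \right)} = \frac{-95 + 207}{207} + \left(- \frac{55}{16} + \frac{1}{16} \left(-102\right)\right) = \frac{1}{207} \cdot 112 - \frac{157}{16} = \frac{112}{207} - \frac{157}{16} = - \frac{30707}{3312}$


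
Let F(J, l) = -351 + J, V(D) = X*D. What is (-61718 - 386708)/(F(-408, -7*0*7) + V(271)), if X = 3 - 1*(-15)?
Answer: -448426/4119 ≈ -108.87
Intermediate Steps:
X = 18 (X = 3 + 15 = 18)
V(D) = 18*D
(-61718 - 386708)/(F(-408, -7*0*7) + V(271)) = (-61718 - 386708)/((-351 - 408) + 18*271) = -448426/(-759 + 4878) = -448426/4119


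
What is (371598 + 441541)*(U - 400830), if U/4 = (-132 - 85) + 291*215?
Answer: -123140143882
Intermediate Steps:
U = 249392 (U = 4*((-132 - 85) + 291*215) = 4*(-217 + 62565) = 4*62348 = 249392)
(371598 + 441541)*(U - 400830) = (371598 + 441541)*(249392 - 400830) = 813139*(-151438) = -123140143882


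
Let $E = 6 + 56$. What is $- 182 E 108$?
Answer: $-1218672$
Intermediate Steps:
$E = 62$
$- 182 E 108 = \left(-182\right) 62 \cdot 108 = \left(-11284\right) 108 = -1218672$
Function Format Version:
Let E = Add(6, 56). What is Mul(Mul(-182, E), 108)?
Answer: -1218672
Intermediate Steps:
E = 62
Mul(Mul(-182, E), 108) = Mul(Mul(-182, 62), 108) = Mul(-11284, 108) = -1218672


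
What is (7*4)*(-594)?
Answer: -16632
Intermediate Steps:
(7*4)*(-594) = 28*(-594) = -16632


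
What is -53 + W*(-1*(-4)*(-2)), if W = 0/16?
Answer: -53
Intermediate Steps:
W = 0 (W = 0*(1/16) = 0)
-53 + W*(-1*(-4)*(-2)) = -53 + 0*(-1*(-4)*(-2)) = -53 + 0*(4*(-2)) = -53 + 0*(-8) = -53 + 0 = -53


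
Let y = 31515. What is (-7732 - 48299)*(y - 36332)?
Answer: 269901327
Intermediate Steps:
(-7732 - 48299)*(y - 36332) = (-7732 - 48299)*(31515 - 36332) = -56031*(-4817) = 269901327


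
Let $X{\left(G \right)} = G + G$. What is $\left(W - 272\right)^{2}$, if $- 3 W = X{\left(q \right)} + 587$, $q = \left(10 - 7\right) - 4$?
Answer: $218089$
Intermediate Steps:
$q = -1$ ($q = 3 - 4 = -1$)
$X{\left(G \right)} = 2 G$
$W = -195$ ($W = - \frac{2 \left(-1\right) + 587}{3} = - \frac{-2 + 587}{3} = \left(- \frac{1}{3}\right) 585 = -195$)
$\left(W - 272\right)^{2} = \left(-195 - 272\right)^{2} = \left(-467\right)^{2} = 218089$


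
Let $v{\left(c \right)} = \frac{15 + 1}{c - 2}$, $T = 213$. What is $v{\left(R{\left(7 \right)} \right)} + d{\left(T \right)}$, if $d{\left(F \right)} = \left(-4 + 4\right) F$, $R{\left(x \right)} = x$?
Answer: $\frac{16}{5} \approx 3.2$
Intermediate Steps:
$d{\left(F \right)} = 0$ ($d{\left(F \right)} = 0 F = 0$)
$v{\left(c \right)} = \frac{16}{-2 + c}$
$v{\left(R{\left(7 \right)} \right)} + d{\left(T \right)} = \frac{16}{-2 + 7} + 0 = \frac{16}{5} + 0 = \frac{16}{5}$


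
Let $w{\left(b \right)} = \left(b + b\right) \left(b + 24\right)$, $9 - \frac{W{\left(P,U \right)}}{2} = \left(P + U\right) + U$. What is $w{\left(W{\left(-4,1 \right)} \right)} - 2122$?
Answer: $-98$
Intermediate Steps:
$W{\left(P,U \right)} = 18 - 4 U - 2 P$ ($W{\left(P,U \right)} = 18 - 2 \left(\left(P + U\right) + U\right) = 18 - 2 \left(P + 2 U\right) = 18 - \left(2 P + 4 U\right) = 18 - 4 U - 2 P$)
$w{\left(b \right)} = 2 b \left(24 + b\right)$
$w{\left(W{\left(-4,1 \right)} \right)} - 2122 = 2 \left(18 - 4 - -8\right) \left(24 - -22\right) - 2122 = 2 \left(18 - 4 + 8\right) \left(24 + \left(18 - 4 + 8\right)\right) - 2122 = 2 \cdot 22 \left(24 + 22\right) - 2122 = 2 \cdot 22 \cdot 46 - 2122 = 2024 - 2122 = -98$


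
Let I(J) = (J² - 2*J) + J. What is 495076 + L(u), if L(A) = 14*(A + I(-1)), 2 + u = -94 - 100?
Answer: 492360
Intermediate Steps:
I(J) = J² - J
u = -196 (u = -2 + (-94 - 100) = -2 - 194 = -196)
L(A) = 28 + 14*A (L(A) = 14*(A - (-1 - 1)) = 14*(A - 1*(-2)) = 14*(A + 2) = 14*(2 + A) = 28 + 14*A)
495076 + L(u) = 495076 + (28 + 14*(-196)) = 495076 + (28 - 2744) = 495076 - 2716 = 492360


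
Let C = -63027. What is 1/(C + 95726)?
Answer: 1/32699 ≈ 3.0582e-5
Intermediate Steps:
1/(C + 95726) = 1/(-63027 + 95726) = 1/32699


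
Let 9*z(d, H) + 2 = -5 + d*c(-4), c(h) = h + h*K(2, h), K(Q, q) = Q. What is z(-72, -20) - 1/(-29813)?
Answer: 25549750/268317 ≈ 95.222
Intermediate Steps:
c(h) = 3*h (c(h) = h + h*2 = h + 2*h = 3*h)
z(d, H) = -7/9 - 4*d/3 (z(d, H) = -2/9 + (-5 + d*(3*(-4)))/9 = -2/9 + (-5 + d*(-12))/9 = -2/9 + (-5 - 12*d)/9 = -2/9 + (-5/9 - 4*d/3) = -7/9 - 4*d/3)
z(-72, -20) - 1/(-29813) = (-7/9 - 4/3*(-72)) - 1/(-29813) = (-7/9 + 96) - 1*(-1/29813) = 857/9 + 1/29813 = 25549750/268317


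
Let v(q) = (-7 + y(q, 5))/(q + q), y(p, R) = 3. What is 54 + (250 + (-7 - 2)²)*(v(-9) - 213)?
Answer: -633379/9 ≈ -70376.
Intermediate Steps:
v(q) = -2/q (v(q) = (-7 + 3)/(q + q) = -4*1/(2*q) = -2/q)
54 + (250 + (-7 - 2)²)*(v(-9) - 213) = 54 + (250 + (-7 - 2)²)*(-2/(-9) - 213) = 54 + (250 + (-9)²)*(-2*(-⅑) - 213) = 54 + (250 + 81)*(2/9 - 213) = 54 + 331*(-1915/9) = 54 - 633865/9 = -633379/9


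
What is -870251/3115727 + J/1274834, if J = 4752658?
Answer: 6849279644516/1986017357159 ≈ 3.4487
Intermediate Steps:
-870251/3115727 + J/1274834 = -870251/3115727 + 4752658/1274834 = -870251*1/3115727 + 4752658*(1/1274834) = -870251/3115727 + 2376329/637417 = 6849279644516/1986017357159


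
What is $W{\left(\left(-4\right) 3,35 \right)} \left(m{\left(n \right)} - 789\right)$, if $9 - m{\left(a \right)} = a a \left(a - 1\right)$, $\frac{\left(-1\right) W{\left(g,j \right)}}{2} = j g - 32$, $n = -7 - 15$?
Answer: $9358208$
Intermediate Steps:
$n = -22$ ($n = -7 - 15 = -22$)
$W{\left(g,j \right)} = 64 - 2 g j$ ($W{\left(g,j \right)} = - 2 \left(j g - 32\right) = - 2 \left(g j - 32\right) = - 2 \left(-32 + g j\right) = 64 - 2 g j$)
$m{\left(a \right)} = 9 - a^{2} \left(-1 + a\right)$ ($m{\left(a \right)} = 9 - a a \left(a - 1\right) = 9 - a^{2} \left(-1 + a\right)$)
$W{\left(\left(-4\right) 3,35 \right)} \left(m{\left(n \right)} - 789\right) = \left(64 - 2 \left(\left(-4\right) 3\right) 35\right) \left(\left(9 + \left(-22\right)^{2} - \left(-22\right)^{3}\right) - 789\right) = \left(64 - \left(-24\right) 35\right) \left(\left(9 + 484 - -10648\right) - 789\right) = \left(64 + 840\right) \left(\left(9 + 484 + 10648\right) - 789\right) = 904 \left(11141 - 789\right) = 904 \cdot 10352 = 9358208$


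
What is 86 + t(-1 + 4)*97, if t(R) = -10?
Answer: -884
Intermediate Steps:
86 + t(-1 + 4)*97 = 86 - 10*97 = 86 - 970 = -884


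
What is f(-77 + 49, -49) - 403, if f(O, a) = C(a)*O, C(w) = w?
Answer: 969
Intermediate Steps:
f(O, a) = O*a (f(O, a) = a*O = O*a)
f(-77 + 49, -49) - 403 = (-77 + 49)*(-49) - 403 = -28*(-49) - 403 = 1372 - 403 = 969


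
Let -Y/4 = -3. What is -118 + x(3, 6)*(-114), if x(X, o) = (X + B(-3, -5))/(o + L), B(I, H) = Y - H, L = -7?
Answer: 2162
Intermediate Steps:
Y = 12 (Y = -4*(-3) = 12)
B(I, H) = 12 - H
x(X, o) = (17 + X)/(-7 + o) (x(X, o) = (X + (12 - 1*(-5)))/(o - 7) = (X + (12 + 5))/(-7 + o) = (X + 17)/(-7 + o) = (17 + X)/(-7 + o))
-118 + x(3, 6)*(-114) = -118 + ((17 + 3)/(-7 + 6))*(-114) = -118 + (20/(-1))*(-114) = -118 - 1*20*(-114) = -118 - 20*(-114) = -118 + 2280 = 2162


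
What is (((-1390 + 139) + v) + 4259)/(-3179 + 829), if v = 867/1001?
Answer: -120475/94094 ≈ -1.2804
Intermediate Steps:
v = 867/1001 (v = 867*(1/1001) = 867/1001 ≈ 0.86613)
(((-1390 + 139) + v) + 4259)/(-3179 + 829) = (((-1390 + 139) + 867/1001) + 4259)/(-3179 + 829) = ((-1251 + 867/1001) + 4259)/(-2350) = (-1251384/1001 + 4259)*(-1/2350) = (3011875/1001)*(-1/2350) = -120475/94094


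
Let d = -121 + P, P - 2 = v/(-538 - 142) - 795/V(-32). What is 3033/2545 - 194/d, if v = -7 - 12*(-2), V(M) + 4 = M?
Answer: 94530489/29605985 ≈ 3.1930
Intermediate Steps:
V(M) = -4 + M
v = 17 (v = -7 + 24 = 17)
P = 2887/120 (P = 2 + (17/(-538 - 142) - 795/(-4 - 32)) = 2 + (17/(-680) - 795/(-36)) = 2 + (17*(-1/680) - 795*(-1/36)) = 2 + (-1/40 + 265/12) = 2 + 2647/120 = 2887/120 ≈ 24.058)
d = -11633/120 (d = -121 + 2887/120 = -11633/120 ≈ -96.942)
3033/2545 - 194/d = 3033/2545 - 194/(-11633/120) = 3033*(1/2545) - 194*(-120/11633) = 3033/2545 + 23280/11633 = 94530489/29605985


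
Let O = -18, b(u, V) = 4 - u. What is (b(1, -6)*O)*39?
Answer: -2106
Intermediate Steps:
(b(1, -6)*O)*39 = ((4 - 1*1)*(-18))*39 = ((4 - 1)*(-18))*39 = (3*(-18))*39 = -54*39 = -2106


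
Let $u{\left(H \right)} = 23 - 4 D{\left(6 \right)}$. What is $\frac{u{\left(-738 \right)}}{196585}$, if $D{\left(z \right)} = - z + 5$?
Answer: $\frac{27}{196585} \approx 0.00013735$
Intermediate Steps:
$D{\left(z \right)} = 5 - z$
$u{\left(H \right)} = 27$ ($u{\left(H \right)} = 23 - 4 \left(5 - 6\right) = 23 - -4 = 23 + 4 = 27$)
$\frac{u{\left(-738 \right)}}{196585} = \frac{27}{196585}$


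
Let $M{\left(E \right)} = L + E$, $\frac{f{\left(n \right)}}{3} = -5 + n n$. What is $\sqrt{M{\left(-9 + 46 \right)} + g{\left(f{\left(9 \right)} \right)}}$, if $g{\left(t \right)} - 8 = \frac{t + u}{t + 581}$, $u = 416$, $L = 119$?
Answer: $\frac{2 \sqrt{26963970}}{809} \approx 12.837$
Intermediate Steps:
$f{\left(n \right)} = -15 + 3 n^{2}$ ($f{\left(n \right)} = 3 \left(-5 + n n\right) = 3 \left(-5 + n^{2}\right) = -15 + 3 n^{2}$)
$M{\left(E \right)} = 119 + E$
$g{\left(t \right)} = 8 + \frac{416 + t}{581 + t}$ ($g{\left(t \right)} = 8 + \frac{t + 416}{t + 581} = 8 + \frac{416 + t}{581 + t}$)
$\sqrt{M{\left(-9 + 46 \right)} + g{\left(f{\left(9 \right)} \right)}} = \sqrt{\left(119 + \left(-9 + 46\right)\right) + \frac{3 \left(1688 + 3 \left(-15 + 3 \cdot 9^{2}\right)\right)}{581 - \left(15 - 3 \cdot 9^{2}\right)}} = \sqrt{\left(119 + 37\right) + \frac{3 \left(1688 + 3 \left(-15 + 3 \cdot 81\right)\right)}{581 + \left(-15 + 3 \cdot 81\right)}} = \sqrt{156 + \frac{3 \left(1688 + 3 \left(-15 + 243\right)\right)}{581 + \left(-15 + 243\right)}} = \sqrt{156 + \frac{3 \left(1688 + 3 \cdot 228\right)}{581 + 228}} = \sqrt{156 + \frac{3 \left(1688 + 684\right)}{809}} = \sqrt{156 + 3 \cdot \frac{1}{809} \cdot 2372} = \sqrt{156 + \frac{7116}{809}} = \sqrt{\frac{133320}{809}} = \frac{2 \sqrt{26963970}}{809}$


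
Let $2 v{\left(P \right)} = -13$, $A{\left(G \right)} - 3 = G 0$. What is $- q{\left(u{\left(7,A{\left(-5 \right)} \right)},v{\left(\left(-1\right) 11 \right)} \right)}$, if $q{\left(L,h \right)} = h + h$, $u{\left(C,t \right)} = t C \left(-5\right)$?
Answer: $13$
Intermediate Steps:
$A{\left(G \right)} = 3$ ($A{\left(G \right)} = 3 + G 0 = 3 + 0 = 3$)
$u{\left(C,t \right)} = - 5 C t$ ($u{\left(C,t \right)} = C t \left(-5\right) = - 5 C t$)
$v{\left(P \right)} = - \frac{13}{2}$ ($v{\left(P \right)} = \frac{1}{2} \left(-13\right) = - \frac{13}{2}$)
$q{\left(L,h \right)} = 2 h$
$- q{\left(u{\left(7,A{\left(-5 \right)} \right)},v{\left(\left(-1\right) 11 \right)} \right)} = - \frac{2 \left(-13\right)}{2} = \left(-1\right) \left(-13\right) = 13$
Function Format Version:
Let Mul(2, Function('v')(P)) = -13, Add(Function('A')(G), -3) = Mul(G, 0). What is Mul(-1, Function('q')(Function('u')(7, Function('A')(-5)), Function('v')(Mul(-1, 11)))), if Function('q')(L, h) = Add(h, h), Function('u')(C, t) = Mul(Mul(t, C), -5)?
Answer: 13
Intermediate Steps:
Function('A')(G) = 3 (Function('A')(G) = Add(3, Mul(G, 0)) = Add(3, 0) = 3)
Function('u')(C, t) = Mul(-5, C, t) (Function('u')(C, t) = Mul(Mul(C, t), -5) = Mul(-5, C, t))
Function('v')(P) = Rational(-13, 2) (Function('v')(P) = Mul(Rational(1, 2), -13) = Rational(-13, 2))
Function('q')(L, h) = Mul(2, h)
Mul(-1, Function('q')(Function('u')(7, Function('A')(-5)), Function('v')(Mul(-1, 11)))) = Mul(-1, Mul(2, Rational(-13, 2))) = Mul(-1, -13) = 13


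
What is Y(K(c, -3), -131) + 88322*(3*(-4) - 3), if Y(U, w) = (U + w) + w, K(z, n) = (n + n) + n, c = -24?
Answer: -1325101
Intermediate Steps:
K(z, n) = 3*n (K(z, n) = 2*n + n = 3*n)
Y(U, w) = U + 2*w
Y(K(c, -3), -131) + 88322*(3*(-4) - 3) = (3*(-3) + 2*(-131)) + 88322*(3*(-4) - 3) = (-9 - 262) + 88322*(-12 - 3) = -271 + 88322*(-15) = -271 - 1324830 = -1325101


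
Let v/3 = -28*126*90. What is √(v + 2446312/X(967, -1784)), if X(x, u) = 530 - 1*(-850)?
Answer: I*√113167459590/345 ≈ 975.08*I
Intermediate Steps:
v = -952560 (v = 3*(-28*126*90) = 3*(-3528*90) = 3*(-317520) = -952560)
X(x, u) = 1380 (X(x, u) = 530 + 850 = 1380)
√(v + 2446312/X(967, -1784)) = √(-952560 + 2446312/1380) = √(-952560 + 2446312*(1/1380)) = √(-952560 + 611578/345) = √(-328021622/345) = I*√113167459590/345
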